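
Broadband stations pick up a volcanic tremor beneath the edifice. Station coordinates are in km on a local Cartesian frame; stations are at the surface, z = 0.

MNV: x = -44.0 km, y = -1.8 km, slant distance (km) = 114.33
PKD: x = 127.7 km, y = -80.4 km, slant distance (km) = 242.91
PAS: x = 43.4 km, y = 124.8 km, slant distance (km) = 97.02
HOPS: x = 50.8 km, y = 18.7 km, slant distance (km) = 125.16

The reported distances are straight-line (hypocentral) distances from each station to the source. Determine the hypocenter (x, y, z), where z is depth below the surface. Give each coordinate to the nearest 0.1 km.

Each station gives a sphere (x−x_i)² + (y−y_i)² + z² = d_i² (stations at z=0).
Subtracting the MNV sphere from PKD and PAS: z² cancels, leaving linear equations in x and y:
343.4 x − 157.2 y = -25101.71
174.8 x + 253.2 y = 19177.83
Solving: x ≈ -29.198, y ≈ 95.899 km (keep extra digits for the depth step; rounded: -29.2, 95.9).
Then from the MNV sphere: z² = 114.33² − (x + 44.0)² − (y + 1.8)² with x = -29.198, y = 95.899, so z ≈ 57.508 ≈ 57.5 km.
Check against HOPS (with the unrounded solution): distance 125.17 ≈ 125.16 km. ✓

x ≈ -29.2 km, y ≈ 95.9 km, depth ≈ 57.5 km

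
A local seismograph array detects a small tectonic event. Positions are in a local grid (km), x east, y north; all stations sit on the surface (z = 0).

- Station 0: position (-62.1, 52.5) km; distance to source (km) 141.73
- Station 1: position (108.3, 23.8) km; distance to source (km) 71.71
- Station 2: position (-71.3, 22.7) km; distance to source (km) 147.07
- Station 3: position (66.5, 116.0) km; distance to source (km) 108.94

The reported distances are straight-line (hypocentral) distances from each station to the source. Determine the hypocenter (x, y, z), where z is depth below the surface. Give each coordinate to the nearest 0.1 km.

x ≈ 64.4 km, y ≈ 23.0 km, depth ≈ 56.7 km

Each station gives a sphere (x−x_i)² + (y−y_i)² + z² = d_i² (stations at z=0).
Subtracting the Station 0 sphere from Station 1 and Station 2: z² cancels, leaving linear equations in x and y:
340.8 x − 57.4 y = 20627.74
-18.4 x − 59.6 y = -2555.87
Solving: x ≈ 64.401, y ≈ 23.001 km (keep extra digits for the depth step; rounded: 64.4, 23.0).
Then from the Station 0 sphere: z² = 141.73² − (x + 62.1)² − (y − 52.5)² with x = 64.401, y = 23.001, so z ≈ 56.698 ≈ 56.7 km.
Check against Station 3 (with the unrounded solution): distance 108.94 ≈ 108.94 km. ✓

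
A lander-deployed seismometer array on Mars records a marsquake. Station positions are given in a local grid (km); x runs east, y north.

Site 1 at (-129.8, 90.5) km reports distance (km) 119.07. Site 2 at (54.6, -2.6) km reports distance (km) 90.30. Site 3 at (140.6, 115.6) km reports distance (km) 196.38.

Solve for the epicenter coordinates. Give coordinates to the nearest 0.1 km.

x ≈ -32.2 km, y ≈ 22.3 km

Circle about each station: (x + 129.8)² + (y − 90.5)² = 119.07²; (x − 54.6)² + (y + 2.6)² = 90.30²; (x − 140.6)² + (y − 115.6)² = 196.38².
Subtracting the Site 1 equation from the Site 2 and Site 3 equations removes the quadratic terms:
368.8 x − 186.2 y = -16026.80
540.8 x + 50.2 y = -16294.01
Solving the 2×2 system: x ≈ -32.2, y ≈ 22.3 km.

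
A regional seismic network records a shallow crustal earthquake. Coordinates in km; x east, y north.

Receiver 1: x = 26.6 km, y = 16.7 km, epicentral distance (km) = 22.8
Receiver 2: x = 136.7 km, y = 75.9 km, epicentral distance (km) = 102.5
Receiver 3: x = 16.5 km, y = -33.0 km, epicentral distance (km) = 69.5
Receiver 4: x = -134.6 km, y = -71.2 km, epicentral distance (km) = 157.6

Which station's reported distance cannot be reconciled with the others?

Solve using three stations at a time. Using Receiver 1, Receiver 2, Receiver 3 (subtract circle equations pairwise → linear system) gives (x, y) ≈ (44.8, 30.5).
Distances from that point to each station vs reported:
  Receiver 1: calculated 22.8 vs reported 22.8 → residual 0.0 km
  Receiver 2: calculated 102.5 vs reported 102.5 → residual 0.0 km
  Receiver 3: calculated 69.5 vs reported 69.5 → residual 0.0 km
  Receiver 4: calculated 206.2 vs reported 157.6 → residual 48.6 km
Receiver 1, Receiver 2, Receiver 3 are mutually consistent (residuals ≈ 0); Receiver 4 is off by 48.6 km.

Receiver 4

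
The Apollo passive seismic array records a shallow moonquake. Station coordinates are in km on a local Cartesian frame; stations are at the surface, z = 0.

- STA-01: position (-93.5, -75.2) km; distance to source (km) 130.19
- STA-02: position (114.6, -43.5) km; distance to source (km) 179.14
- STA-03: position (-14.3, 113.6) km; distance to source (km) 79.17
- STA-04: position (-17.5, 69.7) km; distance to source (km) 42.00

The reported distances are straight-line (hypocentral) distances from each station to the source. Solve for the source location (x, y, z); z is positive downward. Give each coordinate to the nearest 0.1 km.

x ≈ -41.3 km, y ≈ 42.2 km, depth ≈ 21.0 km

Each station gives a sphere (x−x_i)² + (y−y_i)² + z² = d_i² (stations at z=0).
Subtracting the STA-01 sphere from STA-02 and STA-03: z² cancels, leaving linear equations in x and y:
416.2 x + 63.4 y = -14513.58
158.4 x + 377.6 y = 9393.71
Solving: x ≈ -41.300, y ≈ 42.203 km (keep extra digits for the depth step; rounded: -41.3, 42.2).
Then from the STA-01 sphere: z² = 130.19² − (x + 93.5)² − (y + 75.2)² with x = -41.300, y = 42.203, so z ≈ 21.003 ≈ 21.0 km.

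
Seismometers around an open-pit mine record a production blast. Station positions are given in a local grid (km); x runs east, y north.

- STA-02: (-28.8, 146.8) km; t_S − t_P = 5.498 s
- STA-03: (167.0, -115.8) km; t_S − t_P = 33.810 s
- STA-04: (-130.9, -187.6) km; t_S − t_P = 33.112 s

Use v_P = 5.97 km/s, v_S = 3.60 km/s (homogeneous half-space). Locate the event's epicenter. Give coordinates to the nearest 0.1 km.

Distance from S−P lag: d = Δt · v_P v_S / (v_P − v_S) = Δt · (5.97·3.60)/(5.97−3.60) ≈ 9.0684·Δt.
So d_STA-02 = 49.86, d_STA-03 = 306.60, d_STA-04 = 300.27 km.
Circle about each station: (x + 28.8)² + (y − 146.8)² = 49.86²; (x − 167.0)² + (y + 115.8)² = 306.60²; (x + 130.9)² + (y + 187.6)² = 300.27².
Subtracting the STA-02 equation from the STA-03 and STA-04 equations removes the quadratic terms:
391.6 x − 525.2 y = -72598.58
-204.2 x − 668.8 y = -57727.16
Solving the 2×2 system: x ≈ -49.4, y ≈ 101.4 km.

(-49.4, 101.4)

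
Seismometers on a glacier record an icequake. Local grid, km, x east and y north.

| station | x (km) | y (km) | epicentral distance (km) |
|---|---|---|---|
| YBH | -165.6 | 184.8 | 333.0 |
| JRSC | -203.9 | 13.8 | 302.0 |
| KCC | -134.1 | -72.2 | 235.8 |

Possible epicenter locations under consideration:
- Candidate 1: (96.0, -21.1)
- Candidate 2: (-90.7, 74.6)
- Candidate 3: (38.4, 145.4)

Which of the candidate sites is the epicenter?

For each candidate, compare |candidate − station| to the reported distance:
Candidate 1: residuals YBH 0.1, JRSC 0.1, KCC 0.1 → max 0.1 km
Candidate 2: residuals YBH 199.8, JRSC 173.5, KCC 82.7 → max 199.8 km
Candidate 3: residuals YBH 125.2, JRSC 26.3, KCC 41.9 → max 125.2 km
Only Candidate 1 has all residuals ≈ 0.

Candidate 1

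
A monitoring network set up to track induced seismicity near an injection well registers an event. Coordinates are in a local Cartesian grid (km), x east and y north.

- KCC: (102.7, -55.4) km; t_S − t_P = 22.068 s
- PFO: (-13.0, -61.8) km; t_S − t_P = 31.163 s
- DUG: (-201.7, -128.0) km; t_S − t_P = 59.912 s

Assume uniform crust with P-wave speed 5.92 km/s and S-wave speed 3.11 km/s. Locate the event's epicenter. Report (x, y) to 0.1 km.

126.6 km east, 87.2 km north

Distance from S−P lag: d = Δt · v_P v_S / (v_P − v_S) = Δt · (5.92·3.11)/(5.92−3.11) ≈ 6.5520·Δt.
So d_KCC = 144.59, d_PFO = 204.18, d_DUG = 392.55 km.
Circle about each station: (x − 102.7)² + (y + 55.4)² = 144.59²; (x + 13.0)² + (y + 61.8)² = 204.18²; (x + 201.7)² + (y + 128.0)² = 392.55².
Subtracting pairs of circle equations eliminates x²+y² and gives linear equations (the radical axes):
-231.4 x − 12.8 y = -30411.41
-608.8 x − 145.2 y = -89738.79
Solving the 2×2 system: x ≈ 126.6, y ≈ 87.2 km.
Check against KCC (with the unrounded x, y): √((x − 102.7)²+(y + 55.4)²) = 144.62 ≈ 144.59 km. ✓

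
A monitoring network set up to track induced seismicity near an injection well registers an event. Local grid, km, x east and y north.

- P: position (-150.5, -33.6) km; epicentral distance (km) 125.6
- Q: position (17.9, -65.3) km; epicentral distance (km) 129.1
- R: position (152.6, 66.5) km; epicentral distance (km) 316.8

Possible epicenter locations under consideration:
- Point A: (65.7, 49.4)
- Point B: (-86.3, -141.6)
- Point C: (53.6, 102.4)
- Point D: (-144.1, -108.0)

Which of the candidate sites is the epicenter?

For each candidate, compare |candidate − station| to the reported distance:
Point A: residuals P 106.0, Q 4.8, R 228.2 → max 228.2 km
Point B: residuals P 0.0, Q 0.0, R 0.0 → max 0.0 km
Point C: residuals P 119.7, Q 42.4, R 211.5 → max 211.5 km
Point D: residuals P 50.9, Q 38.4, R 27.4 → max 50.9 km
Only Point B has all residuals ≈ 0.

Point B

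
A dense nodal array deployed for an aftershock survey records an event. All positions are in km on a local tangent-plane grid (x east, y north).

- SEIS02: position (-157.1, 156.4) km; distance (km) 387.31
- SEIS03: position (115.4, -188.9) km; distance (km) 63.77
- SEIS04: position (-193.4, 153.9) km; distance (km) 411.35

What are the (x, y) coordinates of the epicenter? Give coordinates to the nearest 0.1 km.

Circle about each station: (x + 157.1)² + (y − 156.4)² = 387.31²; (x − 115.4)² + (y + 188.9)² = 63.77²; (x + 193.4)² + (y − 153.9)² = 411.35².
Subtracting pairs of circle equations eliminates x²+y² and gives linear equations (the radical axes):
545.0 x − 690.6 y = 145801.42
-72.6 x − 5.0 y = -7252.39
Solving the 2×2 system: x ≈ 108.5, y ≈ -125.5 km.

x ≈ 108.5 km, y ≈ -125.5 km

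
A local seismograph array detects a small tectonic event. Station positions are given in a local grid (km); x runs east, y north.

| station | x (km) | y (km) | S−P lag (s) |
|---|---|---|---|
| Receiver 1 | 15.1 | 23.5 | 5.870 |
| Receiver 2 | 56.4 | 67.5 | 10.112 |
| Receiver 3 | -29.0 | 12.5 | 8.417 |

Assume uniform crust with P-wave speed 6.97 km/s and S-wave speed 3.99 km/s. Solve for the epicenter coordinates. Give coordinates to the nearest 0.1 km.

39.8 km east, -25.4 km north

Distance from S−P lag: d = Δt · v_P v_S / (v_P − v_S) = Δt · (6.97·3.99)/(6.97−3.99) ≈ 9.3323·Δt.
So d_Receiver 1 = 54.78, d_Receiver 2 = 94.37, d_Receiver 3 = 78.55 km.
Circle about each station: (x − 15.1)² + (y − 23.5)² = 54.78²; (x − 56.4)² + (y − 67.5)² = 94.37²; (x + 29.0)² + (y − 12.5)² = 78.55².
Subtracting pairs of circle equations eliminates x²+y² and gives linear equations (the radical axes):
82.6 x + 88.0 y = 1052.10
-88.2 x − 22.0 y = -2952.26
Solving the 2×2 system: x ≈ 39.8, y ≈ -25.4 km.
Check against Receiver 1 (with the unrounded x, y): √((x − 15.1)²+(y − 23.5)²) = 54.80 ≈ 54.78 km. ✓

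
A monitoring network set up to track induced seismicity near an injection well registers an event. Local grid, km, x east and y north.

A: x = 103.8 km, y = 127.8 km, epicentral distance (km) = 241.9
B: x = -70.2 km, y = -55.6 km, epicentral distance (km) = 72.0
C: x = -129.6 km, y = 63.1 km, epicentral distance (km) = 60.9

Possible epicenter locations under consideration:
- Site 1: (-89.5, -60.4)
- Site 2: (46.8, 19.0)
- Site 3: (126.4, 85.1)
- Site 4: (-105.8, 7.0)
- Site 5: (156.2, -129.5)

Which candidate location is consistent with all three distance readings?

Site 4

For each candidate, compare |candidate − station| to the reported distance:
Site 1: residuals A 27.9, B 52.1, C 68.9 → max 68.9 km
Site 2: residuals A 119.1, B 66.8, C 120.9 → max 120.9 km
Site 3: residuals A 193.6, B 169.8, C 196.0 → max 196.0 km
Site 4: residuals A 0.0, B 0.0, C 0.0 → max 0.0 km
Site 5: residuals A 20.7, B 166.2, C 283.7 → max 283.7 km
Only Site 4 has all residuals ≈ 0.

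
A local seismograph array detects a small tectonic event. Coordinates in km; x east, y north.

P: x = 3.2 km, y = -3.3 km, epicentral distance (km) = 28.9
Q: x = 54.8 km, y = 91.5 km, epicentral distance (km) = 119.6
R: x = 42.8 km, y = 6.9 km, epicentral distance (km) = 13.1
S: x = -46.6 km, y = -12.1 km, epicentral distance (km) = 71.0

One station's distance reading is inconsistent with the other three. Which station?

Solve using three stations at a time. Using P, Q, S (subtract circle equations pairwise → linear system) gives (x, y) ≈ (23.4, -23.9).
Distances from that point to each station vs reported:
  P: calculated 28.8 vs reported 28.9 → residual 0.1 km
  Q: calculated 119.6 vs reported 119.6 → residual 0.0 km
  R: calculated 36.4 vs reported 13.1 → residual 23.3 km
  S: calculated 71.0 vs reported 71.0 → residual 0.0 km
P, Q, S are mutually consistent (residuals ≈ 0); R is off by 23.3 km.

R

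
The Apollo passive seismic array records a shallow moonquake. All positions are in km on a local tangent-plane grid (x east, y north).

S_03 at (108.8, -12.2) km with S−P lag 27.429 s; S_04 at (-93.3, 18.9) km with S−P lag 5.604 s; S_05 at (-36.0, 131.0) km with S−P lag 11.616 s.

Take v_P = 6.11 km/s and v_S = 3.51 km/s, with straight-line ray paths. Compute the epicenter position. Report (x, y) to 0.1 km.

Distance from S−P lag: d = Δt · v_P v_S / (v_P − v_S) = Δt · (6.11·3.51)/(6.11−3.51) ≈ 8.2485·Δt.
So d_S_03 = 226.25, d_S_04 = 46.22, d_S_05 = 95.81 km.
Circle about each station: (x − 108.8)² + (y + 12.2)² = 226.25²; (x + 93.3)² + (y − 18.9)² = 46.22²; (x + 36.0)² + (y − 131.0)² = 95.81².
Subtracting the S_03 equation from the S_04 and S_05 equations removes the quadratic terms:
-404.2 x + 62.2 y = 46128.59
-289.6 x + 286.4 y = 48480.23
Solving the 2×2 system: x ≈ -104.3, y ≈ 63.8 km.

(-104.3, 63.8)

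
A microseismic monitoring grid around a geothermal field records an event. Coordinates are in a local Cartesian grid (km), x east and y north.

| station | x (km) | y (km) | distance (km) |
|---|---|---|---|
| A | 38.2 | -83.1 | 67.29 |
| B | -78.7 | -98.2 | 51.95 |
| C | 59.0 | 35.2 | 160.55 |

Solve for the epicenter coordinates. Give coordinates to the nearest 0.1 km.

Circle about each station: (x − 38.2)² + (y + 83.1)² = 67.29²; (x + 78.7)² + (y + 98.2)² = 51.95²; (x − 59.0)² + (y − 35.2)² = 160.55².
Subtracting the A equation from the B and C equations removes the quadratic terms:
-233.8 x − 30.2 y = 9301.22
41.6 x + 236.6 y = -24893.17
Solving the 2×2 system: x ≈ -26.8, y ≈ -100.5 km.
Check against A (with the unrounded x, y): √((x − 38.2)²+(y + 83.1)²) = 67.29 ≈ 67.29 km. ✓

-26.8 km east, -100.5 km north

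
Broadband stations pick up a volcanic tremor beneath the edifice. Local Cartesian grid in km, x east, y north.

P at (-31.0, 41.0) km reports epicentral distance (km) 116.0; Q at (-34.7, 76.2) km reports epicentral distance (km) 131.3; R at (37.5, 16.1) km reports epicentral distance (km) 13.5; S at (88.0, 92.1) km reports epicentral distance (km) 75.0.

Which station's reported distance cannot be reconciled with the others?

R

Solve using three stations at a time. Using P, Q, S (subtract circle equations pairwise → linear system) gives (x, y) ≈ (82.7, 17.0).
Distances from that point to each station vs reported:
  P: calculated 116.2 vs reported 116.0 → residual 0.2 km
  Q: calculated 131.5 vs reported 131.3 → residual 0.2 km
  R: calculated 45.2 vs reported 13.5 → residual 31.7 km
  S: calculated 75.3 vs reported 75.0 → residual 0.3 km
P, Q, S are mutually consistent (residuals ≈ 0); R is off by 31.7 km.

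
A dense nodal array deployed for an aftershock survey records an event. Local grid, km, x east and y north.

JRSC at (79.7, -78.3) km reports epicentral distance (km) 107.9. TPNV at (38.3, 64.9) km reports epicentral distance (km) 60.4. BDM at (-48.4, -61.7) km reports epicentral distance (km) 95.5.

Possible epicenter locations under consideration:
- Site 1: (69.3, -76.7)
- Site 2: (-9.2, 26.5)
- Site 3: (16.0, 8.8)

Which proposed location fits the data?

Site 3

For each candidate, compare |candidate − station| to the reported distance:
Site 1: residuals JRSC 97.4, TPNV 84.6, BDM 23.2 → max 97.4 km
Site 2: residuals JRSC 29.5, TPNV 0.7, BDM 1.0 → max 29.5 km
Site 3: residuals JRSC 0.0, TPNV 0.0, BDM 0.0 → max 0.0 km
Only Site 3 has all residuals ≈ 0.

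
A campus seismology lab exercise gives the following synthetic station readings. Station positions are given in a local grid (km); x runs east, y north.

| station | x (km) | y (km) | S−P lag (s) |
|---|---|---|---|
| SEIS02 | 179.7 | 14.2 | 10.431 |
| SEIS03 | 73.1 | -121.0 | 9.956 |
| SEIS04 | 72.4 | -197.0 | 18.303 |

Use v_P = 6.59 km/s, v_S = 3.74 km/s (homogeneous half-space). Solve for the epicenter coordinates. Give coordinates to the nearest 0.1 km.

110.2 km east, -43.3 km north

Distance from S−P lag: d = Δt · v_P v_S / (v_P − v_S) = Δt · (6.59·3.74)/(6.59−3.74) ≈ 8.6479·Δt.
So d_SEIS02 = 90.21, d_SEIS03 = 86.10, d_SEIS04 = 158.28 km.
Circle about each station: (x − 179.7)² + (y − 14.2)² = 90.21²; (x − 73.1)² + (y + 121.0)² = 86.10²; (x − 72.4)² + (y + 197.0)² = 158.28².
Subtracting the SEIS02 equation from the SEIS03 and SEIS04 equations removes the quadratic terms:
-213.2 x − 270.4 y = -11784.49
-214.6 x − 422.4 y = -5357.68
Solving the 2×2 system: x ≈ 110.2, y ≈ -43.3 km.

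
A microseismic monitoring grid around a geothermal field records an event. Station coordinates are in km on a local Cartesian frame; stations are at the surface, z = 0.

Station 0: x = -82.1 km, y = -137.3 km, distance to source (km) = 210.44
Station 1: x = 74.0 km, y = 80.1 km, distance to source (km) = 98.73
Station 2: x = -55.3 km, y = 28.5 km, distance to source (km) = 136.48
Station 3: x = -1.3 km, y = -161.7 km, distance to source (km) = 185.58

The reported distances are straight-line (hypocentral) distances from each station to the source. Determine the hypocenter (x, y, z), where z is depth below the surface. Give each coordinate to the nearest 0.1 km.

Each station gives a sphere (x−x_i)² + (y−y_i)² + z² = d_i² (stations at z=0).
Subtracting the Station 0 sphere from Station 1 and Station 2: z² cancels, leaving linear equations in x and y:
312.2 x + 434.8 y = 20837.69
53.6 x + 331.6 y = 3936.84
Solving: x ≈ 64.797, y ≈ 1.398 km (keep extra digits for the depth step; rounded: 64.8, 1.4).
Then from the Station 0 sphere: z² = 210.44² − (x + 82.1)² − (y + 137.3)² with x = 64.797, y = 1.398, so z ≈ 58.899 ≈ 58.9 km.
Check against Station 3 (with the unrounded solution): distance 185.58 ≈ 185.58 km. ✓

(64.8, 1.4, 58.9)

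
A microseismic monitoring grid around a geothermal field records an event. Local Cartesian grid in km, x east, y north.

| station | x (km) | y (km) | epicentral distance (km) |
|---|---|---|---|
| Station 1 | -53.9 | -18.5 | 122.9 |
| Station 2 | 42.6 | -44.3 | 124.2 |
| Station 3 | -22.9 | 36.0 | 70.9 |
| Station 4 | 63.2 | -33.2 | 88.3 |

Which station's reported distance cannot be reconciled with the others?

Solve using three stations at a time. Using Station 1, Station 3, Station 4 (subtract circle equations pairwise → linear system) gives (x, y) ≈ (45.8, 53.3).
Distances from that point to each station vs reported:
  Station 1: calculated 122.9 vs reported 122.9 → residual 0.0 km
  Station 2: calculated 97.7 vs reported 124.2 → residual 26.5 km
  Station 3: calculated 70.8 vs reported 70.9 → residual 0.1 km
  Station 4: calculated 88.3 vs reported 88.3 → residual 0.0 km
Station 1, Station 3, Station 4 are mutually consistent (residuals ≈ 0); Station 2 is off by 26.5 km.

Station 2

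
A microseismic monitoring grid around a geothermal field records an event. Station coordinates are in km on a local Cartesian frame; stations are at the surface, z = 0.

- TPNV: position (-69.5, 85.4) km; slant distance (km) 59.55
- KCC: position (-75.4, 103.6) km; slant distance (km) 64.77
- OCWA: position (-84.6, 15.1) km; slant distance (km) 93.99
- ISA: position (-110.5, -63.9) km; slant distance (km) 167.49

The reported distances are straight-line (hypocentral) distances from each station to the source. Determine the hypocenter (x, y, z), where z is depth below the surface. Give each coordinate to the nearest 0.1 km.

Each station gives a sphere (x−x_i)² + (y−y_i)² + z² = d_i² (stations at z=0).
Subtracting the TPNV sphere from KCC and OCWA: z² cancels, leaving linear equations in x and y:
-11.8 x + 36.4 y = 3645.76
-30.2 x − 140.6 y = -10026.16
Solving: x ≈ -53.525, y ≈ 82.807 km (keep extra digits for the depth step; rounded: -53.5, 82.8).
Then from the TPNV sphere: z² = 59.55² − (x + 69.5)² − (y − 85.4)² with x = -53.525, y = 82.807, so z ≈ 57.309 ≈ 57.3 km.
Check against ISA (with the unrounded solution): distance 167.49 ≈ 167.49 km. ✓

(-53.5, 82.8, 57.3)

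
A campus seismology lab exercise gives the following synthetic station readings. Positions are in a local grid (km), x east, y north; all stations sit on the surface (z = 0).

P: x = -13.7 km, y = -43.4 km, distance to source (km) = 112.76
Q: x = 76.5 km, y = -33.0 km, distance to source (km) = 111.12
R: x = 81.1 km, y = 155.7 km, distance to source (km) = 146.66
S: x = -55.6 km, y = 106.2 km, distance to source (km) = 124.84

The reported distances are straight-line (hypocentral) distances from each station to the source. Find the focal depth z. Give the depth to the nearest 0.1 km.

Each station gives a sphere (x−x_i)² + (y−y_i)² + z² = d_i² (stations at z=0).
Subtracting the P sphere from Q and R: z² cancels, leaving linear equations in x and y:
180.4 x + 20.8 y = 5237.16
189.6 x + 398.2 y = 19954.11
Solving: x ≈ 24.604, y ≈ 38.396 km (keep extra digits for the depth step; rounded: 24.6, 38.4).
Then from the P sphere: z² = 112.76² − (x + 13.7)² − (y + 43.4)² with x = 24.604, y = 38.396, so z ≈ 67.506 ≈ 67.5 km.
Check against S (with the unrounded solution): distance 124.85 ≈ 124.84 km. ✓

depth ≈ 67.5 km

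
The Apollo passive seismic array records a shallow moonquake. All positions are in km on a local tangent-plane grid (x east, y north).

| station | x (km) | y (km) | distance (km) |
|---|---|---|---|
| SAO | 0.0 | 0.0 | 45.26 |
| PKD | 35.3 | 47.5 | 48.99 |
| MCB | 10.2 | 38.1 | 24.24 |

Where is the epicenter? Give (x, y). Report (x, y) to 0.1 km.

-13.5 km east, 43.2 km north

Circle about each station: x² + y² = 45.26²; (x − 35.3)² + (y − 47.5)² = 48.99²; (x − 10.2)² + (y − 38.1)² = 24.24².
Subtracting the SAO equation from the PKD and MCB equations removes the quadratic terms:
70.6 x + 95.0 y = 3150.79
20.4 x + 76.2 y = 3016.54
Solving the 2×2 system: x ≈ -13.5, y ≈ 43.2 km.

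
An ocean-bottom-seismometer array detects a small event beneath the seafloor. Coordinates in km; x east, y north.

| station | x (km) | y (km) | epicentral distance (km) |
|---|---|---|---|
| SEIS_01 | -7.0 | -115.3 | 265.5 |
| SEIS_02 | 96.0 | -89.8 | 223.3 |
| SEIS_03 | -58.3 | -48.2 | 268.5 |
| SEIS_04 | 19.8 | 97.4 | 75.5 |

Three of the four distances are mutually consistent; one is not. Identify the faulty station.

SEIS_03

Solve using three stations at a time. Using SEIS_01, SEIS_02, SEIS_04 (subtract circle equations pairwise → linear system) gives (x, y) ≈ (86.2, 133.3).
Distances from that point to each station vs reported:
  SEIS_01: calculated 265.5 vs reported 265.5 → residual 0.0 km
  SEIS_02: calculated 223.3 vs reported 223.3 → residual 0.0 km
  SEIS_03: calculated 232.0 vs reported 268.5 → residual 36.5 km
  SEIS_04: calculated 75.5 vs reported 75.5 → residual 0.0 km
SEIS_01, SEIS_02, SEIS_04 are mutually consistent (residuals ≈ 0); SEIS_03 is off by 36.5 km.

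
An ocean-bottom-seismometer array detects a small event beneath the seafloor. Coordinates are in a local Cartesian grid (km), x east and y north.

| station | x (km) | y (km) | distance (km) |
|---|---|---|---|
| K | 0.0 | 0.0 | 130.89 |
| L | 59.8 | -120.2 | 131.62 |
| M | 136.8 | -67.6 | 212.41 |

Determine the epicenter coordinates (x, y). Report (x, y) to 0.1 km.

Circle about each station: x² + y² = 130.89²; (x − 59.8)² + (y + 120.2)² = 131.62²; (x − 136.8)² + (y + 67.6)² = 212.41².
Subtracting pairs of circle equations eliminates x²+y² and gives linear equations (the radical axes):
119.6 x − 240.4 y = 17832.45
273.6 x − 135.2 y = -4701.82
Solving the 2×2 system: x ≈ -71.4, y ≈ -109.7 km.
Check against K (with the unrounded x, y): √(x²+y²) = 130.88 ≈ 130.89 km. ✓

(-71.4, -109.7)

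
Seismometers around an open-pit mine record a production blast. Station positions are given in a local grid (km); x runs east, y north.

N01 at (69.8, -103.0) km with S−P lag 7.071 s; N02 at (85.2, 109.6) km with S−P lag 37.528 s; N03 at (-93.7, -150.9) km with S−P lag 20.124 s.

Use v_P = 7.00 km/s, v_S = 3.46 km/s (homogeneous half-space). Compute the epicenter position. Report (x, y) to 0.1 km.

(43.8, -143.8)

Distance from S−P lag: d = Δt · v_P v_S / (v_P − v_S) = Δt · (7.00·3.46)/(7.00−3.46) ≈ 6.8418·Δt.
So d_N01 = 48.38, d_N02 = 256.76, d_N03 = 137.68 km.
Circle about each station: (x − 69.8)² + (y + 103.0)² = 48.38²; (x − 85.2)² + (y − 109.6)² = 256.76²; (x + 93.7)² + (y + 150.9)² = 137.68².
Subtracting the N01 equation from the N02 and N03 equations removes the quadratic terms:
30.8 x + 425.2 y = -59794.91
-327.0 x − 95.8 y = -545.70
Solving the 2×2 system: x ≈ 43.8, y ≈ -143.8 km.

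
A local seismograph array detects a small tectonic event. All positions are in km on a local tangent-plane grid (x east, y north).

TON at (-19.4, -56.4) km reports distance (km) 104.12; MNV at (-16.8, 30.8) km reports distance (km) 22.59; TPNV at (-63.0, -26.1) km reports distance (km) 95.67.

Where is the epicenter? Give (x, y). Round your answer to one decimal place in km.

Circle about each station: (x + 19.4)² + (y + 56.4)² = 104.12²; (x + 16.8)² + (y − 30.8)² = 22.59²; (x + 63.0)² + (y + 26.1)² = 95.67².
Subtracting the TON equation from the MNV and TPNV equations removes the quadratic terms:
5.2 x + 174.4 y = 8004.23
-87.2 x + 60.6 y = 2781.12
Solving the 2×2 system: x ≈ 0.0, y ≈ 45.9 km.
Check against TON (with the unrounded x, y): √((x + 19.4)²+(y + 56.4)²) = 104.12 ≈ 104.12 km. ✓

x ≈ 0.0 km, y ≈ 45.9 km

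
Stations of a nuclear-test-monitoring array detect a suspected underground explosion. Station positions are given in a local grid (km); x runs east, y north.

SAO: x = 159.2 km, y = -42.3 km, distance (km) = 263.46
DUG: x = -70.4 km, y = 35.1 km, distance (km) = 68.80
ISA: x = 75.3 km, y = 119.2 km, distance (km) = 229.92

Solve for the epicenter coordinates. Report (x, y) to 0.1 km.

Circle about each station: (x − 159.2)² + (y + 42.3)² = 263.46²; (x + 70.4)² + (y − 35.1)² = 68.80²; (x − 75.3)² + (y − 119.2)² = 229.92².
Subtracting the SAO equation from the DUG and ISA equations removes the quadratic terms:
-459.2 x + 154.8 y = 43731.97
-167.8 x + 323.0 y = 9292.77
Solving the 2×2 system: x ≈ -103.7, y ≈ -25.1 km.

-103.7 km east, -25.1 km north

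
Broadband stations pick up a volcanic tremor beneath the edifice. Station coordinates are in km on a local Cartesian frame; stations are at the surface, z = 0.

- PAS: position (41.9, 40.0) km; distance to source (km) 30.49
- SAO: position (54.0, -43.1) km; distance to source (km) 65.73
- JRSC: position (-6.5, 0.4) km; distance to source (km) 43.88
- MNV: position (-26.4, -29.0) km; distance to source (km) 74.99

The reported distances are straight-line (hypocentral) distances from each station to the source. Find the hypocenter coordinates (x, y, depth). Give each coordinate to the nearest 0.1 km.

x ≈ 31.1 km, y ≈ 16.4 km, depth ≈ 16.0 km

Each station gives a sphere (x−x_i)² + (y−y_i)² + z² = d_i² (stations at z=0).
Subtracting the PAS sphere from SAO and JRSC: z² cancels, leaving linear equations in x and y:
24.2 x − 166.2 y = -1972.79
-96.8 x − 79.2 y = -4309.01
Solving: x ≈ 31.098, y ≈ 16.398 km (keep extra digits for the depth step; rounded: 31.1, 16.4).
Then from the PAS sphere: z² = 30.49² − (x − 41.9)² − (y − 40.0)² with x = 31.098, y = 16.398, so z ≈ 15.997 ≈ 16.0 km.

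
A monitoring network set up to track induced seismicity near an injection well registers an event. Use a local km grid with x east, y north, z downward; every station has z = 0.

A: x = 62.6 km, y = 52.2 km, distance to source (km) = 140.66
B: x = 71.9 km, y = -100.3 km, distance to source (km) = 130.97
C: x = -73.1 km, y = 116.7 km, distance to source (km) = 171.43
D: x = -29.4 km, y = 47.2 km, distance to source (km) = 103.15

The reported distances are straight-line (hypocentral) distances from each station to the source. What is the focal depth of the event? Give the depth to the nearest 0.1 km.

z ≈ 57.4 km

Each station gives a sphere (x−x_i)² + (y−y_i)² + z² = d_i² (stations at z=0).
Subtracting the A sphere from B and C: z² cancels, leaving linear equations in x and y:
18.6 x − 305.0 y = 11218.19
-271.4 x + 129.0 y = 2715.89
Solving: x ≈ -28.310, y ≈ -38.507 km (keep extra digits for the depth step; rounded: -28.3, -38.5).
Then from the A sphere: z² = 140.66² − (x − 62.6)² − (y − 52.2)² with x = -28.310, y = -38.507, so z ≈ 57.383 ≈ 57.4 km.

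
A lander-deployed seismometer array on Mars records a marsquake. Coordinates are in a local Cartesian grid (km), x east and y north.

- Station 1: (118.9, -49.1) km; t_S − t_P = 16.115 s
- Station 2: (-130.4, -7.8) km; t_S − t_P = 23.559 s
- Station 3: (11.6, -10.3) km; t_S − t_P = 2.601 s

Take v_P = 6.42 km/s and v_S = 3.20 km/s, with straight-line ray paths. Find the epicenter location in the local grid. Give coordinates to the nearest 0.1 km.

Distance from S−P lag: d = Δt · v_P v_S / (v_P − v_S) = Δt · (6.42·3.20)/(6.42−3.20) ≈ 6.3801·Δt.
So d_Station 1 = 102.82, d_Station 2 = 150.31, d_Station 3 = 16.59 km.
Circle about each station: (x − 118.9)² + (y + 49.1)² = 102.82²; (x + 130.4)² + (y + 7.8)² = 150.31²; (x − 11.6)² + (y + 10.3)² = 16.59².
Subtracting the Station 1 equation from the Station 2 and Station 3 equations removes the quadratic terms:
-498.6 x + 82.6 y = -11504.16
-214.6 x + 77.6 y = -6010.65
Solving the 2×2 system: x ≈ 18.9, y ≈ -25.2 km.
Check against Station 1 (with the unrounded x, y): √((x − 118.9)²+(y + 49.1)²) = 102.82 ≈ 102.82 km. ✓

18.9 km east, -25.2 km north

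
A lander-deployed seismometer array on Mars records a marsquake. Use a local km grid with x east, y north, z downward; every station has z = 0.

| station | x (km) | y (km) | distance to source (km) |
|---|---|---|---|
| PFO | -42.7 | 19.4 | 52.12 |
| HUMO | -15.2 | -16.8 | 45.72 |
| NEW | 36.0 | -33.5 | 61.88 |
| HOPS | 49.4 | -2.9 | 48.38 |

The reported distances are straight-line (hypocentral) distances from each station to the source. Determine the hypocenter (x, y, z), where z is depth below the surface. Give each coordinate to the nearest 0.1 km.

Each station gives a sphere (x−x_i)² + (y−y_i)² + z² = d_i² (stations at z=0).
Subtracting the PFO sphere from HUMO and NEW: z² cancels, leaving linear equations in x and y:
55.0 x − 72.4 y = -1060.19
157.4 x − 105.8 y = -894.04
Solving: x ≈ 8.507, y ≈ 21.106 km (keep extra digits for the depth step; rounded: 8.5, 21.1).
Then from the PFO sphere: z² = 52.12² − (x + 42.7)² − (y − 19.4)² with x = 8.507, y = 21.106, so z ≈ 9.562 ≈ 9.6 km.

x ≈ 8.5 km, y ≈ 21.1 km, depth ≈ 9.6 km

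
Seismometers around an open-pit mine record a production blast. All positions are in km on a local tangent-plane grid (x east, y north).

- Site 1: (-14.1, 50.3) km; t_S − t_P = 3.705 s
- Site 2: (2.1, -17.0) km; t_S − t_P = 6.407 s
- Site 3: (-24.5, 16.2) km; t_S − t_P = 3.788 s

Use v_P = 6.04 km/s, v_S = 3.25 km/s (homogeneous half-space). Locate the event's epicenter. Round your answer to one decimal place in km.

(-0.6, 28.0)

Distance from S−P lag: d = Δt · v_P v_S / (v_P − v_S) = Δt · (6.04·3.25)/(6.04−3.25) ≈ 7.0358·Δt.
So d_Site 1 = 26.07, d_Site 2 = 45.08, d_Site 3 = 26.65 km.
Circle about each station: (x + 14.1)² + (y − 50.3)² = 26.07²; (x − 2.1)² + (y + 17.0)² = 45.08²; (x + 24.5)² + (y − 16.2)² = 26.65².
Subtracting pairs of circle equations eliminates x²+y² and gives linear equations (the radical axes):
32.4 x − 134.6 y = -3788.05
-20.8 x − 68.2 y = -1896.79
Solving the 2×2 system: x ≈ -0.6, y ≈ 28.0 km.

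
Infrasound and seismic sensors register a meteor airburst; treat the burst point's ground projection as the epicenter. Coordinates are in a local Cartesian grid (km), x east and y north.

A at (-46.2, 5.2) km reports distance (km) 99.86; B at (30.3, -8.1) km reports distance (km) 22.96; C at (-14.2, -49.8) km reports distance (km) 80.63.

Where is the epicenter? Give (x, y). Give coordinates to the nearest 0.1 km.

53.1 km east, -5.4 km north

Circle about each station: (x + 46.2)² + (y − 5.2)² = 99.86²; (x − 30.3)² + (y + 8.1)² = 22.96²; (x + 14.2)² + (y + 49.8)² = 80.63².
Subtracting pairs of circle equations eliminates x²+y² and gives linear equations (the radical axes):
153.0 x − 26.6 y = 8267.08
64.0 x − 110.0 y = 3991.02
Solving the 2×2 system: x ≈ 53.1, y ≈ -5.4 km.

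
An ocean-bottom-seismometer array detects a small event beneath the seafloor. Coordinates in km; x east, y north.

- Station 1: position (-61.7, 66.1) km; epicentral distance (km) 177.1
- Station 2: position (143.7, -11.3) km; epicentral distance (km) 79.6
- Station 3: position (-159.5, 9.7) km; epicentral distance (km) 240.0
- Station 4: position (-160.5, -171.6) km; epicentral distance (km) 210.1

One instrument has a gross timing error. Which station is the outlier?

Station 4

Solve using three stations at a time. Using Station 1, Station 2, Station 3 (subtract circle equations pairwise → linear system) gives (x, y) ≈ (73.3, -48.5).
Distances from that point to each station vs reported:
  Station 1: calculated 177.1 vs reported 177.1 → residual 0.0 km
  Station 2: calculated 79.6 vs reported 79.6 → residual 0.0 km
  Station 3: calculated 240.0 vs reported 240.0 → residual 0.0 km
  Station 4: calculated 264.3 vs reported 210.1 → residual 54.2 km
Station 1, Station 2, Station 3 are mutually consistent (residuals ≈ 0); Station 4 is off by 54.2 km.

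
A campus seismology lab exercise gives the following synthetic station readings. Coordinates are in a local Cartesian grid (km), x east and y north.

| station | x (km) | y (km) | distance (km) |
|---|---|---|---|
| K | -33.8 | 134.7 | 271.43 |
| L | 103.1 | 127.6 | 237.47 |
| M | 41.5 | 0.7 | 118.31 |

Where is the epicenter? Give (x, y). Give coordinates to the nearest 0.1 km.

(85.3, -109.2)

Circle about each station: (x + 33.8)² + (y − 134.7)² = 271.43²; (x − 103.1)² + (y − 127.6)² = 237.47²; (x − 41.5)² + (y − 0.7)² = 118.31².
Subtracting the K equation from the L and M equations removes the quadratic terms:
273.8 x − 14.2 y = 24907.08
150.6 x − 268.0 y = 42113.20
Solving the 2×2 system: x ≈ 85.3, y ≈ -109.2 km.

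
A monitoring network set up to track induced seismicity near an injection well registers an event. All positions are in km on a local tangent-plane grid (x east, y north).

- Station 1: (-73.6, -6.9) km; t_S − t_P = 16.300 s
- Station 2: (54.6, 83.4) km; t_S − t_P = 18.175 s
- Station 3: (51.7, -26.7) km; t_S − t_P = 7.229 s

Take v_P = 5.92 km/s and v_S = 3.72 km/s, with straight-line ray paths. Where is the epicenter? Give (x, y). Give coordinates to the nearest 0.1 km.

Distance from S−P lag: d = Δt · v_P v_S / (v_P − v_S) = Δt · (5.92·3.72)/(5.92−3.72) ≈ 10.0102·Δt.
So d_Station 1 = 163.17, d_Station 2 = 181.94, d_Station 3 = 72.36 km.
Circle about each station: (x + 73.6)² + (y + 6.9)² = 163.17²; (x − 54.6)² + (y − 83.4)² = 181.94²; (x − 51.7)² + (y + 26.7)² = 72.36².
Subtracting the Station 1 equation from the Station 2 and Station 3 equations removes the quadratic terms:
256.4 x + 180.6 y = -2005.56
250.6 x − 39.6 y = 19309.69
Solving the 2×2 system: x ≈ 61.5, y ≈ -98.4 km.

61.5 km east, -98.4 km north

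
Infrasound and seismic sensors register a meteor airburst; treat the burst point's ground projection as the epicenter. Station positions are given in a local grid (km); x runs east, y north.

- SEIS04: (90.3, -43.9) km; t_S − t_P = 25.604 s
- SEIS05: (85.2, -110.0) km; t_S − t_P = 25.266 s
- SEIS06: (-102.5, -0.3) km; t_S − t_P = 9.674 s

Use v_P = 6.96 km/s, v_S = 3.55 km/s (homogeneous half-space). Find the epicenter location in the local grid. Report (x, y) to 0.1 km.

Distance from S−P lag: d = Δt · v_P v_S / (v_P − v_S) = Δt · (6.96·3.55)/(6.96−3.55) ≈ 7.2457·Δt.
So d_SEIS04 = 185.52, d_SEIS05 = 183.07, d_SEIS06 = 70.10 km.
Circle about each station: (x − 90.3)² + (y + 43.9)² = 185.52²; (x − 85.2)² + (y + 110.0)² = 183.07²; (x + 102.5)² + (y + 0.3)² = 70.10².
Subtracting the SEIS04 equation from the SEIS05 and SEIS06 equations removes the quadratic terms:
-10.2 x − 132.2 y = 10180.79
-385.6 x + 87.2 y = 29928.70
Solving the 2×2 system: x ≈ -93.4, y ≈ -69.8 km.
Check against SEIS04 (with the unrounded x, y): √((x − 90.3)²+(y + 43.9)²) = 185.52 ≈ 185.52 km. ✓

x ≈ -93.4 km, y ≈ -69.8 km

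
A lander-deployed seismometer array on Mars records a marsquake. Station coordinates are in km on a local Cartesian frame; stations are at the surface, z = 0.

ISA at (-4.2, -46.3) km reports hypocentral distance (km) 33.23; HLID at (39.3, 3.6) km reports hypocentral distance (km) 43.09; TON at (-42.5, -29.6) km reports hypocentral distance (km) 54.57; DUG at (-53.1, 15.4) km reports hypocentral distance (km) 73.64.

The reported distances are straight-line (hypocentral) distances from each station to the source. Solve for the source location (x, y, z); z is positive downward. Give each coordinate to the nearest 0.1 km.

Each station gives a sphere (x−x_i)² + (y−y_i)² + z² = d_i² (stations at z=0).
Subtracting the ISA sphere from HLID and TON: z² cancels, leaving linear equations in x and y:
87.0 x + 99.8 y = -1356.40
-76.6 x + 33.4 y = -1352.57
Solving: x ≈ 8.500, y ≈ -21.001 km (keep extra digits for the depth step; rounded: 8.5, -21.0).
Then from the ISA sphere: z² = 33.23² − (x + 4.2)² − (y + 46.3)² with x = 8.500, y = -21.001, so z ≈ 17.404 ≈ 17.4 km.

(8.5, -21.0, 17.4)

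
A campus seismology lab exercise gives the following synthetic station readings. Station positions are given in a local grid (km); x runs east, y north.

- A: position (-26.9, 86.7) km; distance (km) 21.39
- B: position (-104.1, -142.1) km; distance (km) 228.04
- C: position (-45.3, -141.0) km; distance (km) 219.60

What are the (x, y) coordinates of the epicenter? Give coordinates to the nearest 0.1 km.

-46.7 km east, 78.6 km north

Circle about each station: (x + 26.9)² + (y − 86.7)² = 21.39²; (x + 104.1)² + (y + 142.1)² = 228.04²; (x + 45.3)² + (y + 141.0)² = 219.60².
Subtracting the A equation from the B and C equations removes the quadratic terms:
-154.4 x − 457.6 y = -28755.99
-36.8 x − 455.4 y = -34074.04
Solving the 2×2 system: x ≈ -46.7, y ≈ 78.6 km.
Check against A (with the unrounded x, y): √((x + 26.9)²+(y − 86.7)²) = 21.39 ≈ 21.39 km. ✓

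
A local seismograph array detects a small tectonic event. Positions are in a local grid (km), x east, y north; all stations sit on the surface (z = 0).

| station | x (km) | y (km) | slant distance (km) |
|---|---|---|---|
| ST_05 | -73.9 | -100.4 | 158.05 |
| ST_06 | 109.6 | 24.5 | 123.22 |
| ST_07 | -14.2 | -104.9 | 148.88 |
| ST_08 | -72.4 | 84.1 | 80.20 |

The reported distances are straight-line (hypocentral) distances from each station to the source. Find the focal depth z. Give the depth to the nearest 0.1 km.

26.1 km

Each station gives a sphere (x−x_i)² + (y−y_i)² + z² = d_i² (stations at z=0).
Subtracting the ST_05 sphere from ST_06 and ST_07: z² cancels, leaving linear equations in x and y:
367.0 x + 249.8 y = 6867.67
119.4 x − 9.0 y = -1521.17
Solving: x ≈ -9.604, y ≈ 41.603 km (keep extra digits for the depth step; rounded: -9.6, 41.6).
Then from the ST_05 sphere: z² = 158.05² − (x + 73.9)² − (y + 100.4)² with x = -9.604, y = 41.603, so z ≈ 26.095 ≈ 26.1 km.
Check against ST_08 (with the unrounded solution): distance 80.19 ≈ 80.20 km. ✓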